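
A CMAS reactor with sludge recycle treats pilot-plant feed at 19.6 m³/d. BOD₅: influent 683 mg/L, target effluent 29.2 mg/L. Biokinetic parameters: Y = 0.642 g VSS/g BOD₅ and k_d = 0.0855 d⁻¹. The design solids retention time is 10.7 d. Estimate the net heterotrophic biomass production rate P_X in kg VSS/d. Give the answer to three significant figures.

Correct the yield for decay: Y_obs = Y/(1 + k_d θ_c) = 0.642 / (1 + 0.0855 × 10.7) = 0.642 / 1.915 = 0.3353.
Q·(S₀ − S) = 19.6 × (683 − 29.2) × 10⁻³ = 12.81 kg/d removed.
P_X = Y_obs · Q(S₀ − S) = 0.3353 × 12.81 = 4.296 kg VSS/d.

P_X ≈ 4.30 kg VSS/d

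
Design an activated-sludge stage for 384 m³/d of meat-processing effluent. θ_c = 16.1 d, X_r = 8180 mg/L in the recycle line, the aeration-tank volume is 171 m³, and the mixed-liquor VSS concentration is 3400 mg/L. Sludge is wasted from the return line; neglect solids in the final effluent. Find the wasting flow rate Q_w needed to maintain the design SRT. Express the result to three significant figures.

Q_w ≈ 4.41 m³/d

θ_c = V·X/(Q_w·X_r) when wasting from the recycle, so Q_w = V·X/(θ_c·X_r) = 171.0 × 3400 / (16.1 × 8180) = 4.415 m³/d.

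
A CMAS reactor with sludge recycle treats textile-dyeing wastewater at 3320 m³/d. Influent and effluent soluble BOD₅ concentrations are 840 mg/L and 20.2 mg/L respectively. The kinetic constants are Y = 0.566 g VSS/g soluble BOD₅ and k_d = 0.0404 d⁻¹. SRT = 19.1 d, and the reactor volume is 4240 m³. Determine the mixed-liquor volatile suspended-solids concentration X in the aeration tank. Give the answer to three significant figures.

X = Y·Q·ΔS·θ_c / [V·(1 + k_d θ_c)] = 0.566 × 3320 × (840 − 20.2) × 19.1 / [4240 × (1 + 0.0404 × 19.1)] = 3917 mg/L.

X ≈ 3920 mg/L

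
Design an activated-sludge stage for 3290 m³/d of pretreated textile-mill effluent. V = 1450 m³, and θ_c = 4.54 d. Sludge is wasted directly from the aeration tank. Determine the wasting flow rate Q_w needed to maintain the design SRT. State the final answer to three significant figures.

Wasting from the aeration tank: Q_w = V / θ_c = 1450 / 4.54 = 319.4 m³/d.

Q_w ≈ 319 m³/d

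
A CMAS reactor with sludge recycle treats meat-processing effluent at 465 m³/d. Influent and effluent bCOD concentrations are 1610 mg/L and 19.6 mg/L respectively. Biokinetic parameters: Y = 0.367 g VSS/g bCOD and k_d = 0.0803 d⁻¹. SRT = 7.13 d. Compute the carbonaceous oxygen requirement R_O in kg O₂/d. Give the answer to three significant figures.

R_O ≈ 494 kg O₂/d

Observed yield with endogenous decay: Y_obs = Y / (1 + k_d·θ_c) = 0.367 / (1 + 0.0803 × 7.13) = 0.367 / 1.573 = 0.2334 g VSS/g bCOD.
Q·(S₀ − S) = 465 × (1610 − 19.6) × 10⁻³ = 739.5 kg/d removed.
P_X = Y_obs·Q·(S₀ − S) = 0.2334 × 739.5 = 172.6 kg VSS/d.
R_O = Q·(S₀ − S) − 1.42·P_X = 739.5 − 1.42 × 172.6 = 494.5 kg O₂/d.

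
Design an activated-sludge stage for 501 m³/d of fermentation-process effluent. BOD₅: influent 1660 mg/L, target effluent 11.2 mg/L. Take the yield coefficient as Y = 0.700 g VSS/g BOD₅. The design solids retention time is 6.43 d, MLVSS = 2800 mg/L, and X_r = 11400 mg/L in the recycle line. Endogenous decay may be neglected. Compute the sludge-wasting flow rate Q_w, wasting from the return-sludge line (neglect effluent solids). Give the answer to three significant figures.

Biomass mass balance (decay neglected): V·X = Y·Q·(S₀ − S)·θ_c, so V = 0.700 × 501 × (1660 − 11.2) × 6.43 / 2800 = 1328 m³.
Wasting from the return line (neglecting effluent solids): Q_w = V·X / (θ_c·X_r) = 1328 × 2800 / (6.43 × 11400) = 50.72 m³/d.

Q_w ≈ 50.7 m³/d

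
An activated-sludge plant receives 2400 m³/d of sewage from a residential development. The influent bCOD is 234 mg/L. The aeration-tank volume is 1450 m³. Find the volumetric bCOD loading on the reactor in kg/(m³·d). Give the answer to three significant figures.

L_v = Q S₀ / V = 2400 × 234 × 10⁻³ / 1450 = 0.3873 kg/(m³·d).

L_v ≈ 0.387 kg bCOD/(m³·d)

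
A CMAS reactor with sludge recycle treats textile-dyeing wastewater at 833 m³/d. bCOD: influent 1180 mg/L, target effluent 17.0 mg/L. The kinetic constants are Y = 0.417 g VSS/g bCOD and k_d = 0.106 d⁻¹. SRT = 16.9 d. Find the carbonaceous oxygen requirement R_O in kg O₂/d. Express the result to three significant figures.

R_O ≈ 763 kg O₂/d

The observed yield is Y_obs = Y/(1 + k_d·θ_c) = 0.417 / (1 + 0.106 × 16.9) = 0.417 / 2.791 = 0.1494 g VSS per g bCOD removed.
Mass of bCOD removed per day: Q(S₀ − S) = 833 × 1163 g/m³ = 968.8 kg/d.
Biomass synthesised: P_X = Y_obs × 968.8 = 144.7 kg VSS/d.
Carbonaceous O₂ demand = substrate oxidised − cell-mass equivalent = 968.8 − 1.42 × 144.7 = 763.3 kg O₂/d.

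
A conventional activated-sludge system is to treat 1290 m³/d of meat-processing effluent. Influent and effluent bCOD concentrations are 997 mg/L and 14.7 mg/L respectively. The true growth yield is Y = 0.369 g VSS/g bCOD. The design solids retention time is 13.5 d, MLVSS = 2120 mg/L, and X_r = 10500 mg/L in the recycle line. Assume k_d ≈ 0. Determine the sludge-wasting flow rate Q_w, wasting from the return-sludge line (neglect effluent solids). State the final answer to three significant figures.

Biomass mass balance (decay neglected): V·X = Y·Q·(S₀ − S)·θ_c, so V = 0.369 × 1290 × (997 − 14.7) × 13.5 / 2120 = 2978 m³.
Wasting from the return line (neglecting effluent solids): Q_w = V·X / (θ_c·X_r) = 2978 × 2120 / (13.5 × 10500) = 44.53 m³/d.

Q_w ≈ 44.5 m³/d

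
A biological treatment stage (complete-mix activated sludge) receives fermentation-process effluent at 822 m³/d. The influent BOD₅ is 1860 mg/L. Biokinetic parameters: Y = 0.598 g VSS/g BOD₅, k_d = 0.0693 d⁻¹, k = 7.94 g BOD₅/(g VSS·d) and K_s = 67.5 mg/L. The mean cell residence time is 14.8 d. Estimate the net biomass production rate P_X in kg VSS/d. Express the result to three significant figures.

From the Monod/SRT balance for a CMAS, S = K_s·(1+k_d θ_c)/[θ_c·(Y k − k_d) − 1] = 67.5 × (1 + 0.0693 × 14.8) / [14.8 × (0.598 × 7.94 − 0.0693) − 1] = 136.7 / 68.25 = 2.003 mg/L.
Correct the yield for decay: Y_obs = Y/(1 + k_d θ_c) = 0.598 / (1 + 0.0693 × 14.8) = 0.598 / 2.026 = 0.2952.
Mass of BOD₅ removed per day: Q(S₀ − S) = 822 × 1858 g/m³ = 1527 kg/d.
Net biomass production P_X = Y_obs × Q·(S₀ − S) = 0.2952 × 1527 = 450.9 kg VSS/d.

P_X ≈ 451 kg VSS/d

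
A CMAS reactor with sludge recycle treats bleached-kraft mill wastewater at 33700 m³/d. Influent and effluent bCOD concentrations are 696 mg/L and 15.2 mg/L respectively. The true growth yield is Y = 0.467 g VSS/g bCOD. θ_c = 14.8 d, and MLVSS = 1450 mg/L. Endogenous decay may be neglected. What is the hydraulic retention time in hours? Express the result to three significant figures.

τ ≈ 77.9 h

V·X = Y·Q·ΔS·θ_c gives V = 0.467 × 33700 × (696 − 15.2) × 14.8 / 1450 = 109360 m³.
HRT = V/Q = 109360 m³ / 33700 m³·d⁻¹ = 3.245 d × 24 = 77.88 h.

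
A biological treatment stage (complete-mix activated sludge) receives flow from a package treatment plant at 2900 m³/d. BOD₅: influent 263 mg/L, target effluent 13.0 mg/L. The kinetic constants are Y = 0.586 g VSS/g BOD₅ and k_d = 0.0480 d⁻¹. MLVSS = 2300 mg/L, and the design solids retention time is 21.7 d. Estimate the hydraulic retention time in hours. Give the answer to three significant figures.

τ ≈ 16.2 h

Rearranging the biomass balance for a CMAS with decay, V = Y·Q·ΔS·θ_c / [X·(1+k_d θ_c)] = 0.586 × 2900 × (263 − 13.0) × 21.7 / [2300 × (1 + 0.0480 × 21.7)] = 9.22×10^6 / 4696 = 1963 m³.
HRT = V/Q = 1963 m³ / 2900 m³·d⁻¹ = 0.6770 d × 24 = 16.25 h.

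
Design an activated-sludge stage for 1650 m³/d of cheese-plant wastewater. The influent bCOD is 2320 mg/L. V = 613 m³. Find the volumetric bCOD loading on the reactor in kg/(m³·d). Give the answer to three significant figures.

Applied bCOD load per unit volume = Q·S₀/V = (1650 × 2320/1000)/613.0 = 6.245 kg bCOD·m⁻³·d⁻¹.

L_v ≈ 6.24 kg bCOD/(m³·d)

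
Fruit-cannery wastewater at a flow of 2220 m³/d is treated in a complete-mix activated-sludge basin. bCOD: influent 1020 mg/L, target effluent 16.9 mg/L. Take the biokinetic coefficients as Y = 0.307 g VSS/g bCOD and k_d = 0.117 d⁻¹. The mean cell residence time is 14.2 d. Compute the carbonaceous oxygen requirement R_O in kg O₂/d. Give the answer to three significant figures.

R_O ≈ 1860 kg O₂/d

Observed yield with endogenous decay: Y_obs = Y / (1 + k_d·θ_c) = 0.307 / (1 + 0.117 × 14.2) = 0.307 / 2.661 = 0.1154 g VSS/g bCOD.
Mass of bCOD removed per day: Q(S₀ − S) = 2220 × 1003 g/m³ = 2227 kg/d.
Net sludge production P_X = 0.1154 × 2227 = 256.9 kg VSS/d.
R_O = Q·(S₀ − S) − 1.42·P_X = 2227 − 1.42 × 256.9 = 1862 kg O₂/d.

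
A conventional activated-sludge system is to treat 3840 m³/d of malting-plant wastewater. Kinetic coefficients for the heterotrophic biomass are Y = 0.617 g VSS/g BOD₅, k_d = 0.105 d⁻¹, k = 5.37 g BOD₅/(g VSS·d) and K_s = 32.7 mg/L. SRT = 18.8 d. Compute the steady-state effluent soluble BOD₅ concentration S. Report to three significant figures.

From the Monod/SRT balance for a CMAS, S = K_s·(1+k_d θ_c)/[θ_c·(Y k − k_d) − 1] = 32.7 × (1 + 0.105 × 18.8) / [18.8 × (0.617 × 5.37 − 0.105) − 1] = 97.25 / 59.32 = 1.640 mg/L.

S ≈ 1.64 mg/L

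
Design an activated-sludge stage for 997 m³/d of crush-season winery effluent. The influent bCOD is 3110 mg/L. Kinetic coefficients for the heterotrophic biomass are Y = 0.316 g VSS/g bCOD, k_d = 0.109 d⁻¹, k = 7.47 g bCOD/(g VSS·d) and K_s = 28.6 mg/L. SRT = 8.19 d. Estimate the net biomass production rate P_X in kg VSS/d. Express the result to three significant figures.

P_X ≈ 517 kg VSS/d

From the Monod/SRT balance for a CMAS, S = K_s·(1+k_d θ_c)/[θ_c·(Y k − k_d) − 1] = 28.6 × (1 + 0.109 × 8.19) / [8.19 × (0.316 × 7.47 − 0.109) − 1] = 54.13 / 17.44 = 3.104 mg/L.
Y_obs = Y / (1 + k_d θ_c) = 0.316 / (1 + 0.109 × 8.19) = 0.316 / 1.893 = 0.1670.
Mass of bCOD removed per day: Q(S₀ − S) = 997 × 3107 g/m³ = 3098 kg/d.
So the net sludge growth is P_X = 0.1670 × 3098 = 517.2 kg VSS/d.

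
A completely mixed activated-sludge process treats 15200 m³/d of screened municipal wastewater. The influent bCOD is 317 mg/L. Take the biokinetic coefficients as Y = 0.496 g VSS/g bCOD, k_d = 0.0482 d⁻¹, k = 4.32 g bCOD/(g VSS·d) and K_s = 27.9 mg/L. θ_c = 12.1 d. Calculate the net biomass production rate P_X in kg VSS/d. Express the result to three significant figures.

P_X ≈ 1500 kg VSS/d

From the Monod/SRT balance for a CMAS, S = K_s·(1+k_d θ_c)/[θ_c·(Y k − k_d) − 1] = 27.9 × (1 + 0.0482 × 12.1) / [12.1 × (0.496 × 4.32 − 0.0482) − 1] = 44.17 / 24.34 = 1.815 mg/L.
Correct the yield for decay: Y_obs = Y/(1 + k_d θ_c) = 0.496 / (1 + 0.0482 × 12.1) = 0.496 / 1.583 = 0.3133.
Mass of bCOD removed per day: Q(S₀ − S) = 15200 × 315.2 g/m³ = 4791 kg/d.
Net biomass production P_X = Y_obs × Q·(S₀ − S) = 0.3133 × 4791 = 1501 kg VSS/d.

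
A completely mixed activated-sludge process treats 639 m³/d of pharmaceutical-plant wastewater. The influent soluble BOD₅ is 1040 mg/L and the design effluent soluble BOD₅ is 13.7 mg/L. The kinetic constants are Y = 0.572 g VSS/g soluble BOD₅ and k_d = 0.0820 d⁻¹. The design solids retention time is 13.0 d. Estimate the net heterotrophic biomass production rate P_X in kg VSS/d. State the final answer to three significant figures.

P_X ≈ 182 kg VSS/d

Correct the yield for decay: Y_obs = Y/(1 + k_d θ_c) = 0.572 / (1 + 0.0820 × 13.0) = 0.572 / 2.066 = 0.2769.
Q·(S₀ − S) = 639 × (1040 − 13.7) × 10⁻³ = 655.8 kg/d removed.
Net biomass production P_X = Y_obs × Q·(S₀ − S) = 0.2769 × 655.8 = 181.6 kg VSS/d.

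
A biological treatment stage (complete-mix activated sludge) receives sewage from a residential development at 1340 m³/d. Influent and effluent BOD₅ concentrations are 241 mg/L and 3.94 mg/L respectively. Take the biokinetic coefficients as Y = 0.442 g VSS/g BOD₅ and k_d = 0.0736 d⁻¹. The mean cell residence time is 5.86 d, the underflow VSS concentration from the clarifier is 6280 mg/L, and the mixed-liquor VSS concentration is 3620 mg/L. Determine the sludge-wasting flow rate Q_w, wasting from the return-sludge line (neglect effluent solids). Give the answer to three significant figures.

Q_w ≈ 15.6 m³/d

Steady-state biomass mass balance: V·X·(1 + k_d·θ_c) = Y·Q·(S₀ − S)·θ_c, so V = 0.442 × 1340 × (241 − 3.94) × 5.86 / [3620 × (1 + 0.0736 × 5.86)] = 8.23×10^5 / 5181 = 158.8 m³.
Wasting from the return line (neglecting effluent solids): Q_w = V·X / (θ_c·X_r) = 158.8 × 3620 / (5.86 × 6280) = 15.62 m³/d.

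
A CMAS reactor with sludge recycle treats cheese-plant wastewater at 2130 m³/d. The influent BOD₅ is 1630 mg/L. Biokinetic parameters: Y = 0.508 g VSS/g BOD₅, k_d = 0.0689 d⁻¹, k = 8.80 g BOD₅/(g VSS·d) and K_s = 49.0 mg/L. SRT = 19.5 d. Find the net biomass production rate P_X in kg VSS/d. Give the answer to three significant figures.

From the Monod/SRT balance for a CMAS, S = K_s·(1+k_d θ_c)/[θ_c·(Y k − k_d) − 1] = 49.0 × (1 + 0.0689 × 19.5) / [19.5 × (0.508 × 8.80 − 0.0689) − 1] = 114.8 / 84.83 = 1.354 mg/L.
The observed yield is Y_obs = Y/(1 + k_d·θ_c) = 0.508 / (1 + 0.0689 × 19.5) = 0.508 / 2.344 = 0.2168 g VSS per g BOD₅ removed.
Substrate removed = Q·(S₀ − S) = 2130 m³/d × (1630 − 1.35) g/m³ = 3.47×10^6 g/d = 3469 kg/d.
P_X = Y_obs · Q(S₀ − S) = 0.2168 × 3469 = 752.0 kg VSS/d.

P_X ≈ 752 kg VSS/d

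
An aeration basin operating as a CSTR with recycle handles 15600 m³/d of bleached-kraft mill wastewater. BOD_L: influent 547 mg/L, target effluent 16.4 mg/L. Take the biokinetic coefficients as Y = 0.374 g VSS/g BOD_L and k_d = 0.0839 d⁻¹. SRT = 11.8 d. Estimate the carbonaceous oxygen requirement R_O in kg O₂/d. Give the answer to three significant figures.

Y_obs = Y / (1 + k_d θ_c) = 0.374 / (1 + 0.0839 × 11.8) = 0.374 / 1.990 = 0.1879.
ΔS = 547 − 16.4 = 530.6 mg/L, so the substrate removal rate is 15600 × 530.6/1000 = 8277 kg BOD_L/d.
Biomass synthesised: P_X = Y_obs × 8277 = 1556 kg VSS/d.
Carbonaceous O₂ demand = substrate oxidised − cell-mass equivalent = 8277 − 1.42 × 1556 = 6068 kg O₂/d.

R_O ≈ 6070 kg O₂/d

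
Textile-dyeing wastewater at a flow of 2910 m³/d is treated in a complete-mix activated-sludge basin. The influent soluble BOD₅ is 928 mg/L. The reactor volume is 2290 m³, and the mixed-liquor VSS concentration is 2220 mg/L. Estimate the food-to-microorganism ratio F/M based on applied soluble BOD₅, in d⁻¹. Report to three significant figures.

Food-to-microorganism ratio F/M = Q S₀ / (V X) = 2910 × 928 / (2290 × 2220) = 0.5312 d⁻¹.

F/M ≈ 0.531 d⁻¹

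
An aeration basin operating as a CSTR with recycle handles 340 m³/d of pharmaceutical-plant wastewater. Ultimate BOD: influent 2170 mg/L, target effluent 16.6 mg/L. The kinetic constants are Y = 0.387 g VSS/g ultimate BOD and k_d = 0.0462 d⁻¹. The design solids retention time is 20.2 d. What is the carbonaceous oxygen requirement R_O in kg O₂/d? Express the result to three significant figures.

R_O ≈ 524 kg O₂/d

The observed yield is Y_obs = Y/(1 + k_d·θ_c) = 0.387 / (1 + 0.0462 × 20.2) = 0.387 / 1.933 = 0.2002 g VSS per g ultimate BOD removed.
ΔS = 2170 − 16.6 = 2153 mg/L, so the substrate removal rate is 340 × 2153/1000 = 732.2 kg ultimate BOD/d.
Net sludge production P_X = 0.2002 × 732.2 = 146.6 kg VSS/d.
R_O = Q·(S₀ − S) − 1.42·P_X = 732.2 − 1.42 × 146.6 = 524.0 kg O₂/d.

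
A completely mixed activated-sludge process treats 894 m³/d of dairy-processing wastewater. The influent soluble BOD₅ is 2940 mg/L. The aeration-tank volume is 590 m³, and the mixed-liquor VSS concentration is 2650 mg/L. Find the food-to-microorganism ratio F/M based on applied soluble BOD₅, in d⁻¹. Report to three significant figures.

F/M ≈ 1.68 d⁻¹

F/M = Q·S₀ / (V·X) = 894 × 2940 / (590.0 × 2650) = 1.681 g soluble BOD₅·(g VSS·d)⁻¹.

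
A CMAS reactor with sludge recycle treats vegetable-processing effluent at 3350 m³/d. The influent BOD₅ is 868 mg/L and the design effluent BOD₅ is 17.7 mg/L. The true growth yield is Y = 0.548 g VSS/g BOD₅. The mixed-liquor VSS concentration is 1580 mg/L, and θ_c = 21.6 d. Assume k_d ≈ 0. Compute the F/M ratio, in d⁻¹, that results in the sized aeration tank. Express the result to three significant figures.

With k_d = 0 the design equation reduces to V = Y Q (S₀−S) θ_c / X = 0.548 × 3350 × (868 − 17.7) × 21.6 / 1580 = 21340 m³.
F/M = Q·S₀ / (V·X) = 3350 × 868 / (21340 × 1580) = 0.08624 g BOD₅·(g VSS·d)⁻¹.

F/M ≈ 0.0862 d⁻¹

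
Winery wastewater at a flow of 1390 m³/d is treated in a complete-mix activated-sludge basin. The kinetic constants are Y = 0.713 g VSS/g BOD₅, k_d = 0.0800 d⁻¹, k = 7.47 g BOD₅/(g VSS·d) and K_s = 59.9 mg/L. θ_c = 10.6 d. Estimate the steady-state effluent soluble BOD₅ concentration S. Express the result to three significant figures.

From the Monod/SRT balance for a CMAS, S = K_s·(1+k_d θ_c)/[θ_c·(Y k − k_d) − 1] = 59.9 × (1 + 0.0800 × 10.6) / [10.6 × (0.713 × 7.47 − 0.0800) − 1] = 110.7 / 54.61 = 2.027 mg/L.

S ≈ 2.03 mg/L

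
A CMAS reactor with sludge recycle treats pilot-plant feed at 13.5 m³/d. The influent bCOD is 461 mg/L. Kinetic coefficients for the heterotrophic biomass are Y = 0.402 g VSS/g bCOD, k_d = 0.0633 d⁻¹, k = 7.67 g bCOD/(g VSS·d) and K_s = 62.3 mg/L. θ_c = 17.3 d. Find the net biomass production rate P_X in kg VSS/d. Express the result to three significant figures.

P_X ≈ 1.19 kg VSS/d

From the Monod/SRT balance for a CMAS, S = K_s·(1+k_d θ_c)/[θ_c·(Y k − k_d) − 1] = 62.3 × (1 + 0.0633 × 17.3) / [17.3 × (0.402 × 7.67 − 0.0633) − 1] = 130.5 / 51.25 = 2.547 mg/L.
The observed yield is Y_obs = Y/(1 + k_d·θ_c) = 0.402 / (1 + 0.0633 × 17.3) = 0.402 / 2.095 = 0.1919 g VSS per g bCOD removed.
Mass of bCOD removed per day: Q(S₀ − S) = 13.5 × 458.4 g/m³ = 6.189 kg/d.
Net biomass production P_X = Y_obs × Q·(S₀ − S) = 0.1919 × 6.189 = 1.188 kg VSS/d.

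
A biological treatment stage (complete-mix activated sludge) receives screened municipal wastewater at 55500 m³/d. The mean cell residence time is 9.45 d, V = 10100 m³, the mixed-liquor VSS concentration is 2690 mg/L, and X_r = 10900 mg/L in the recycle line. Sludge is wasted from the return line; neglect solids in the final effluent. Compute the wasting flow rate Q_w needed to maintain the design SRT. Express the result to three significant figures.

Q_w ≈ 264 m³/d

θ_c = V·X/(Q_w·X_r) when wasting from the recycle, so Q_w = V·X/(θ_c·X_r) = 10100 × 2690 / (9.45 × 10900) = 263.8 m³/d.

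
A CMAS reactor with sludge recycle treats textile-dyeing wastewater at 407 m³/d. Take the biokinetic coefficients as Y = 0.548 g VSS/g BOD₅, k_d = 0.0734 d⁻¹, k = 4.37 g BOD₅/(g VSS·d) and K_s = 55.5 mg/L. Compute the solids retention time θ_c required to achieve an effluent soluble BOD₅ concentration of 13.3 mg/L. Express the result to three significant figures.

Specific growth rate at S = 13.3 mg/L: μ = YkS/(K_s+S) = 0.548·4.37·13.3/(55.5+13.3) = 0.4629 d⁻¹.
Then 1/θ_c = μ − k_d = 0.4629 − 0.0734 = 0.3895 d⁻¹, giving θ_c = 2.567 d.

θ_c ≈ 2.57 d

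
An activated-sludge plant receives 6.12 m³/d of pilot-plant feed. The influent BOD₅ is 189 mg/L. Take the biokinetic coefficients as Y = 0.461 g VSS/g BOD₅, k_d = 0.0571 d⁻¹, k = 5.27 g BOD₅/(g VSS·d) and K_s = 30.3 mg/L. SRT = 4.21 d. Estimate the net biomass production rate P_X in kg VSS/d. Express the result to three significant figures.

P_X ≈ 0.420 kg VSS/d

Effluent substrate depends only on kinetics and SRT: S = K_s(1 + k_d θ_c) / [θ_c(Yk − k_d) − 1] = 30.3 × (1 + 0.0571 × 4.21) / [4.21 × (0.461 × 5.27 − 0.0571) − 1] = 37.58 / 8.988 = 4.182 mg/L.
Correct the yield for decay: Y_obs = Y/(1 + k_d θ_c) = 0.461 / (1 + 0.0571 × 4.21) = 0.461 / 1.240 = 0.3717.
ΔS = 189 − 4.18 = 184.8 mg/L, so the substrate removal rate is 6.12 × 184.8/1000 = 1.131 kg BOD₅/d.
Net biomass production P_X = Y_obs × Q·(S₀ − S) = 0.3717 × 1.131 = 0.4204 kg VSS/d.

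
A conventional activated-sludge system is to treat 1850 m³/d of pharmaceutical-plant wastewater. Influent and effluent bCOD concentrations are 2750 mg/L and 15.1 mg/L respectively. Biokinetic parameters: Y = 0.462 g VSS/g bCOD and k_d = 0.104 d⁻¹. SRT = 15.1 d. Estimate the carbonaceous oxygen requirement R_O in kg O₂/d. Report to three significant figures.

Y_obs = Y / (1 + k_d θ_c) = 0.462 / (1 + 0.104 × 15.1) = 0.462 / 2.570 = 0.1797.
ΔS = 2750 − 15.1 = 2735 mg/L, so the substrate removal rate is 1850 × 2735/1000 = 5060 kg bCOD/d.
Net sludge production P_X = 0.1797 × 5060 = 909.4 kg VSS/d.
R_O = Q·ΔS − 1.42 P_X = 5060 − 1291 = 3768 kg O₂/d.

R_O ≈ 3770 kg O₂/d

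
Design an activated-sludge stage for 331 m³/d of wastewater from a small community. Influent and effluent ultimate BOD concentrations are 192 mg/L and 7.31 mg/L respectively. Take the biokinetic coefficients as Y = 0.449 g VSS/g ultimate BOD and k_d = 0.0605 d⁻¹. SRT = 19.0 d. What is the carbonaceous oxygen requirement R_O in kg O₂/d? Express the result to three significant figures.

R_O ≈ 43.0 kg O₂/d

Correct the yield for decay: Y_obs = Y/(1 + k_d θ_c) = 0.449 / (1 + 0.0605 × 19.0) = 0.449 / 2.149 = 0.2089.
Substrate removed = Q·(S₀ − S) = 331 m³/d × (192 − 7.31) g/m³ = 6.11×10^4 g/d = 61.13 kg/d.
Net sludge production P_X = 0.2089 × 61.13 = 12.77 kg VSS/d.
R_O = Q·ΔS − 1.42 P_X = 61.13 − 18.13 = 43.00 kg O₂/d.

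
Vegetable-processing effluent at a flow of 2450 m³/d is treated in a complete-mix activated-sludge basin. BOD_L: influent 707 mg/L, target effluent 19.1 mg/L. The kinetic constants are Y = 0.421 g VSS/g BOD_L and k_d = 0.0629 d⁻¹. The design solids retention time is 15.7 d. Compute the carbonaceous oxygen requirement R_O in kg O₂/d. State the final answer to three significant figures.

R_O ≈ 1180 kg O₂/d

Y_obs = Y / (1 + k_d θ_c) = 0.421 / (1 + 0.0629 × 15.7) = 0.421 / 1.988 = 0.2118.
Mass of BOD_L removed per day: Q(S₀ − S) = 2450 × 687.9 g/m³ = 1685 kg/d.
P_X = Y_obs·Q·(S₀ − S) = 0.2118 × 1685 = 357.0 kg VSS/d.
R_O = Q·(S₀ − S) − 1.42·P_X = 1685 − 1.42 × 357.0 = 1178 kg O₂/d.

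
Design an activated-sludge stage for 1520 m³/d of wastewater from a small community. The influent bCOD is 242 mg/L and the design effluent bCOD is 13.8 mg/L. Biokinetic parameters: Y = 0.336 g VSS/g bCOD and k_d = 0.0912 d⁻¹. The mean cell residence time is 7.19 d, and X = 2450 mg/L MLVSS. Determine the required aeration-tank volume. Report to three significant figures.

Rearranging the biomass balance for a CMAS with decay, V = Y·Q·ΔS·θ_c / [X·(1+k_d θ_c)] = 0.336 × 1520 × (242 − 13.8) × 7.19 / [2450 × (1 + 0.0912 × 7.19)] = 8.38×10^5 / 4057 = 206.6 m³.

V ≈ 207 m³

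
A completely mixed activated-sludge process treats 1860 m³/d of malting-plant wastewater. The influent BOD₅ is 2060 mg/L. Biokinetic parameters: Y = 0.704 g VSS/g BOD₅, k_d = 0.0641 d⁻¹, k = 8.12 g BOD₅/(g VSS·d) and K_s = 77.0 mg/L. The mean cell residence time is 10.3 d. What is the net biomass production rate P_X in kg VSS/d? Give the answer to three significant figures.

P_X ≈ 1620 kg VSS/d

For a completely mixed reactor with recycle the Lawrence–McCarty relation gives S = K_s·(1 + k_d·θ_c) / [θ_c·(Y·k − k_d) − 1] = 77.0 × (1 + 0.0641 × 10.3) / [10.3 × (0.704 × 8.12 − 0.0641) − 1] = 127.8 / 57.22 = 2.234 mg/L.
Y_obs = Y / (1 + k_d θ_c) = 0.704 / (1 + 0.0641 × 10.3) = 0.704 / 1.660 = 0.4240.
Substrate removed = Q·(S₀ − S) = 1860 m³/d × (2060 − 2.23) g/m³ = 3.83×10^6 g/d = 3827 kg/d.
Net biomass production P_X = Y_obs × Q·(S₀ − S) = 0.4240 × 3827 = 1623 kg VSS/d.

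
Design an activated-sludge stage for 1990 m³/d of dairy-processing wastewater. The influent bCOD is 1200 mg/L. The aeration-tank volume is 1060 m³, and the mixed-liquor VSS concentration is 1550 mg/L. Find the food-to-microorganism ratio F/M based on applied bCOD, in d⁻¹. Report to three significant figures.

F/M ≈ 1.45 d⁻¹

Food-to-microorganism ratio F/M = Q S₀ / (V X) = 1990 × 1200 / (1060 × 1550) = 1.453 d⁻¹.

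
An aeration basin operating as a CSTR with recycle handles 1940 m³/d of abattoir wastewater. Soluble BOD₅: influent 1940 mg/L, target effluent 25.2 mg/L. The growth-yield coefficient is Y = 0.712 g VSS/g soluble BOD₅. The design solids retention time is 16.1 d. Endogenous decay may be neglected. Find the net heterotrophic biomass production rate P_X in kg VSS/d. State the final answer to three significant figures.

P_X ≈ 2640 kg VSS/d

Since k_d ≈ 0, Y_obs = Y = 0.712 g VSS/g soluble BOD₅.
ΔS = 1940 − 25.2 = 1915 mg/L, so the substrate removal rate is 1940 × 1915/1000 = 3715 kg soluble BOD₅/d.
Biomass produced: P_X = Y_obs·Q·ΔS = 0.7120 × 3715 ≈ 2645 kg VSS/d.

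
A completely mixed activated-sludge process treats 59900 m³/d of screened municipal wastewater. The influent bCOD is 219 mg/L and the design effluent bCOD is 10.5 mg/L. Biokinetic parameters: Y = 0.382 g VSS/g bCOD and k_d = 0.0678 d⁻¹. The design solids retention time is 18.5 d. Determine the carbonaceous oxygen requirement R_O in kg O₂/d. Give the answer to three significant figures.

R_O ≈ 9480 kg O₂/d

Observed yield with endogenous decay: Y_obs = Y / (1 + k_d·θ_c) = 0.382 / (1 + 0.0678 × 18.5) = 0.382 / 2.254 = 0.1695 g VSS/g bCOD.
Mass of bCOD removed per day: Q(S₀ − S) = 59900 × 208.5 g/m³ = 12489 kg/d.
P_X = Y_obs·Q·(S₀ − S) = 0.1695 × 12489 = 2116 kg VSS/d.
Carbonaceous O₂ demand = substrate oxidised − cell-mass equivalent = 12489 − 1.42 × 2116 = 9484 kg O₂/d.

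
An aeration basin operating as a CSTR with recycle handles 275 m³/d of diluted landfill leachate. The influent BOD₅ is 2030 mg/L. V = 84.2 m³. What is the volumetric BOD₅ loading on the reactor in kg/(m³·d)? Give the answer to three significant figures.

L_v ≈ 6.63 kg BOD₅/(m³·d)

Volumetric loading L_v = Q·S₀ / V = 275 × 2030 g/m³ / 84.20 m³ = 6630 g/(m³·d) = 6.630 kg BOD₅/(m³·d).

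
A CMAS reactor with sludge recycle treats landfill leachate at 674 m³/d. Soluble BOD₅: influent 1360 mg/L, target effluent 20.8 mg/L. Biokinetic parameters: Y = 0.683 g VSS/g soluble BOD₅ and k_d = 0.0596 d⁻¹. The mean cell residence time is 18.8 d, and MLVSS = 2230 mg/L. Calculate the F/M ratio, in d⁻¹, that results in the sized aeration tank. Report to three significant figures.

F/M ≈ 0.168 d⁻¹

Steady-state biomass mass balance: V·X·(1 + k_d·θ_c) = Y·Q·(S₀ − S)·θ_c, so V = 0.683 × 674 × (1360 − 20.8) × 18.8 / [2230 × (1 + 0.0596 × 18.8)] = 1.16×10^7 / 4729 = 2451 m³.
Food-to-microorganism ratio F/M = Q S₀ / (V X) = 674 × 1360 / (2451 × 2230) = 0.1677 d⁻¹.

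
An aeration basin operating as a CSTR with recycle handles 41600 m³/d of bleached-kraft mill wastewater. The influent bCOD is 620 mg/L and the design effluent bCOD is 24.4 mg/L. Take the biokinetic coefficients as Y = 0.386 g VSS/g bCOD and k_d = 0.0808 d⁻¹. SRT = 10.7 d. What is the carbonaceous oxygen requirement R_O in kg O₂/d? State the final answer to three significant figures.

R_O ≈ 17500 kg O₂/d

Y_obs = Y / (1 + k_d θ_c) = 0.386 / (1 + 0.0808 × 10.7) = 0.386 / 1.865 = 0.2070.
Mass of bCOD removed per day: Q(S₀ − S) = 41600 × 595.6 g/m³ = 24777 kg/d.
Biomass synthesised: P_X = Y_obs × 24777 = 5129 kg VSS/d.
R_O = Q·ΔS − 1.42 P_X = 24777 − 7284 = 17493 kg O₂/d.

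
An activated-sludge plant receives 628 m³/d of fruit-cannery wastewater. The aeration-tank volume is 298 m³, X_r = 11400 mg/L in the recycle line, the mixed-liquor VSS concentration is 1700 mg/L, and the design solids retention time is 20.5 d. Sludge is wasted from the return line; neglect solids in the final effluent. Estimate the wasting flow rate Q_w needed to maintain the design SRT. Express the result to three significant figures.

Q_w ≈ 2.17 m³/d

Q_w = (V·X)/(θ_c X_r) = 298.0 × 1700 / (20.5 × 11400) = 2.168 m³/d.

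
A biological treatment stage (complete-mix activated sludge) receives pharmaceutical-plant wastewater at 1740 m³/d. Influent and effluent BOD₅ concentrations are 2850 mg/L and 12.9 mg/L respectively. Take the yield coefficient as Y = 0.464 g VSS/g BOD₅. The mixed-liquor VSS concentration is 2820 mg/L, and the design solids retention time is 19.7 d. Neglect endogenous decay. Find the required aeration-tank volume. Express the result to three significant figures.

V ≈ 16000 m³

With k_d = 0 the design equation reduces to V = Y Q (S₀−S) θ_c / X = 0.464 × 1740 × (2850 − 12.9) × 19.7 / 2820 = 16001 m³.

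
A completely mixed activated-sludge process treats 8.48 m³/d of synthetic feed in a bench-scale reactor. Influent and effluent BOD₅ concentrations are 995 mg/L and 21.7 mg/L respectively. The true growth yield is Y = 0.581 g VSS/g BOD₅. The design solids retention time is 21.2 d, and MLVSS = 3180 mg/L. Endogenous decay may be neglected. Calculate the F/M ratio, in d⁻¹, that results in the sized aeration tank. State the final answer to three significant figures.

F/M ≈ 0.0830 d⁻¹

V·X = Y·Q·ΔS·θ_c gives V = 0.581 × 8.48 × (995 − 21.7) × 21.2 / 3180 = 31.97 m³.
F/M = Q·S₀ / (V·X) = 8.48 × 995 / (31.97 × 3180) = 0.08300 g BOD₅·(g VSS·d)⁻¹.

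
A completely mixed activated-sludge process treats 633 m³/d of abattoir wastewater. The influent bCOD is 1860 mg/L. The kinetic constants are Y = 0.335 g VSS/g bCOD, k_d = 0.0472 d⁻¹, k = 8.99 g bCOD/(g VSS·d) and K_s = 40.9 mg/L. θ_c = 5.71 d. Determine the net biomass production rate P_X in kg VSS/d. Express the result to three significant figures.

P_X ≈ 310 kg VSS/d

Effluent substrate depends only on kinetics and SRT: S = K_s(1 + k_d θ_c) / [θ_c(Yk − k_d) − 1] = 40.9 × (1 + 0.0472 × 5.71) / [5.71 × (0.335 × 8.99 − 0.0472) − 1] = 51.92 / 15.93 = 3.260 mg/L.
Y_obs = Y / (1 + k_d θ_c) = 0.335 / (1 + 0.0472 × 5.71) = 0.335 / 1.270 = 0.2639.
Substrate removed = Q·(S₀ − S) = 633 m³/d × (1860 − 3.26) g/m³ = 1.18×10^6 g/d = 1175 kg/d.
P_X = Y_obs · Q(S₀ − S) = 0.2639 × 1175 = 310.1 kg VSS/d.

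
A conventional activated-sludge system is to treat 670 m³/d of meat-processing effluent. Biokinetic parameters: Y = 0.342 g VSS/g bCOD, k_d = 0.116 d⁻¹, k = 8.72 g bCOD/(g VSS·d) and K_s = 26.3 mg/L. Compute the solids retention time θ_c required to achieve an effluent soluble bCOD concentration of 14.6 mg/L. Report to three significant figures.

At the target effluent, Y k S/(K_s+S) = 0.342×8.72×14.6/40.90 = 1.065 d⁻¹.
θ_c = 1/(μ − k_d) = 1/(1.065 − 0.116) = 1/0.9486 = 1.054 d.

θ_c ≈ 1.05 d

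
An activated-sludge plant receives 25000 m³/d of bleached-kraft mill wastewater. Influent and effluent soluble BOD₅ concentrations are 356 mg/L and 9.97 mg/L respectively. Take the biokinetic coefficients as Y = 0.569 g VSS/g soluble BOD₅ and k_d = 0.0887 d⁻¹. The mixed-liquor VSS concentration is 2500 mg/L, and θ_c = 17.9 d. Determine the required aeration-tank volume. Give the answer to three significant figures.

V ≈ 13600 m³

Steady-state biomass mass balance: V·X·(1 + k_d·θ_c) = Y·Q·(S₀ − S)·θ_c, so V = 0.569 × 25000 × (356 − 9.97) × 17.9 / [2500 × (1 + 0.0887 × 17.9)] = 8.81×10^7 / 6469 = 13619 m³.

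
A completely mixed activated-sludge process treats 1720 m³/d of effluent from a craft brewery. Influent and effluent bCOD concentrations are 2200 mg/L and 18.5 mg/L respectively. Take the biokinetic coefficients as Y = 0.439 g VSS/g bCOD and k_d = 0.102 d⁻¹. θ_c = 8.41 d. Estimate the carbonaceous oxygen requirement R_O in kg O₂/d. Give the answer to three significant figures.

R_O ≈ 2490 kg O₂/d

Correct the yield for decay: Y_obs = Y/(1 + k_d θ_c) = 0.439 / (1 + 0.102 × 8.41) = 0.439 / 1.858 = 0.2363.
ΔS = 2200 − 18.5 = 2182 mg/L, so the substrate removal rate is 1720 × 2182/1000 = 3752 kg bCOD/d.
Net sludge production P_X = 0.2363 × 3752 = 886.6 kg VSS/d.
R_O = Q·(S₀ − S) − 1.42·P_X = 3752 − 1.42 × 886.6 = 2493 kg O₂/d.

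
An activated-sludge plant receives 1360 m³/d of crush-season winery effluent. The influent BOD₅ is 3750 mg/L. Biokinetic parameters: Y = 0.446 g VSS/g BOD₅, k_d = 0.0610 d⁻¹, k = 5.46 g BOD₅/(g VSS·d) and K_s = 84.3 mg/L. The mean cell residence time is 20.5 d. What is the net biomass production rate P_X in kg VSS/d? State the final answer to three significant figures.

Effluent substrate depends only on kinetics and SRT: S = K_s(1 + k_d θ_c) / [θ_c(Yk − k_d) − 1] = 84.3 × (1 + 0.0610 × 20.5) / [20.5 × (0.446 × 5.46 − 0.0610) − 1] = 189.7 / 47.67 = 3.980 mg/L.
Y_obs = Y / (1 + k_d θ_c) = 0.446 / (1 + 0.0610 × 20.5) = 0.446 / 2.250 = 0.1982.
Substrate removed = Q·(S₀ − S) = 1360 m³/d × (3750 − 3.98) g/m³ = 5.09×10^6 g/d = 5095 kg/d.
Net biomass production P_X = Y_obs × Q·(S₀ − S) = 0.1982 × 5095 = 1010 kg VSS/d.

P_X ≈ 1010 kg VSS/d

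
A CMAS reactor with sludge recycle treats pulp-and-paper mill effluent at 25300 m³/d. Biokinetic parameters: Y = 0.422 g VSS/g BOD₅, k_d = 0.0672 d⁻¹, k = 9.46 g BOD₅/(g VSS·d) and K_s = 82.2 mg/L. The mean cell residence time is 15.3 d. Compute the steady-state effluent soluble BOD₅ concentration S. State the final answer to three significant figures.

For a completely mixed reactor with recycle the Lawrence–McCarty relation gives S = K_s·(1 + k_d·θ_c) / [θ_c·(Y·k − k_d) − 1] = 82.2 × (1 + 0.0672 × 15.3) / [15.3 × (0.422 × 9.46 − 0.0672) − 1] = 166.7 / 59.05 = 2.823 mg/L.

S ≈ 2.82 mg/L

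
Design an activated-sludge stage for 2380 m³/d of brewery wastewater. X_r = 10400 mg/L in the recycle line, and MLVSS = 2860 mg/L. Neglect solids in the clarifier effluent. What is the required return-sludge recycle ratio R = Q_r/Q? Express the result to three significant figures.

Solids balance on the clarifier gives (1+R)X = R·X_r, so R = X/(X_r − X) = 2860 / (10400 − 2860) = 0.3793.

R ≈ 0.379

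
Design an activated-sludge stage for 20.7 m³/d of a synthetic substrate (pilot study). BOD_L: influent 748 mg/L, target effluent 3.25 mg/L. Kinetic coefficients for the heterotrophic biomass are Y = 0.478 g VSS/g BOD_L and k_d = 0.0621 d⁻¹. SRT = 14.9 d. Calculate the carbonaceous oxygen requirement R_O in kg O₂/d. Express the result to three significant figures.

Y_obs = Y / (1 + k_d θ_c) = 0.478 / (1 + 0.0621 × 14.9) = 0.478 / 1.925 = 0.2483.
Mass of BOD_L removed per day: Q(S₀ − S) = 20.7 × 744.8 g/m³ = 15.42 kg/d.
P_X = Y_obs·Q·(S₀ − S) = 0.2483 × 15.42 = 3.827 kg VSS/d.
R_O = Q·(S₀ − S) − 1.42·P_X = 15.42 − 1.42 × 3.827 = 9.981 kg O₂/d.

R_O ≈ 9.98 kg O₂/d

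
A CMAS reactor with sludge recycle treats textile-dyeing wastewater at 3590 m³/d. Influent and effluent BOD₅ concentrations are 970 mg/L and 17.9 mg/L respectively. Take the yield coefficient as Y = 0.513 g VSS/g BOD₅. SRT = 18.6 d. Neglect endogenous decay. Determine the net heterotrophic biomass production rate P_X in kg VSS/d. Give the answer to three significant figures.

With endogenous decay neglected, the observed yield equals the true yield: Y_obs = Y = 0.513 g VSS/g BOD₅.
Q·(S₀ − S) = 3590 × (970 − 17.9) × 10⁻³ = 3418 kg/d removed.
P_X = Y_obs · Q(S₀ − S) = 0.5130 × 3418 = 1753 kg VSS/d.

P_X ≈ 1750 kg VSS/d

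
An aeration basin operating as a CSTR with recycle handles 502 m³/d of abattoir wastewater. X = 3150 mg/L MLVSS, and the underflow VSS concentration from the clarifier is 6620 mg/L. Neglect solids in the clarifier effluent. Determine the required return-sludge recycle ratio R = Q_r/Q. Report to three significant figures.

Solids balance on the clarifier gives (1+R)X = R·X_r, so R = X/(X_r − X) = 3150 / (6620 − 3150) = 0.9078.

R ≈ 0.908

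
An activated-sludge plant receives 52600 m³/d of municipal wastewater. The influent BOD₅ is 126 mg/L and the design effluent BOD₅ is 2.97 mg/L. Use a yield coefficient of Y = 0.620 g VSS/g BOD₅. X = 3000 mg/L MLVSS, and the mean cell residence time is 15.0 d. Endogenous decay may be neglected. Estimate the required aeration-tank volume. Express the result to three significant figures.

Biomass mass balance (decay neglected): V·X = Y·Q·(S₀ − S)·θ_c, so V = 0.620 × 52600 × (126 − 2.97) × 15.0 / 3000 = 20061 m³.

V ≈ 20100 m³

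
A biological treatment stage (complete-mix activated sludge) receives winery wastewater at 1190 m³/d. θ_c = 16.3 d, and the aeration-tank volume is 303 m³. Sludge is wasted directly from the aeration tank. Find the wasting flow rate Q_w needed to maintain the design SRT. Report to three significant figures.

With mixed-liquor wasting, θ_c = V/Q_w, so Q_w = V/θ_c = 303.0/16.3 = 18.59 m³/d.

Q_w ≈ 18.6 m³/d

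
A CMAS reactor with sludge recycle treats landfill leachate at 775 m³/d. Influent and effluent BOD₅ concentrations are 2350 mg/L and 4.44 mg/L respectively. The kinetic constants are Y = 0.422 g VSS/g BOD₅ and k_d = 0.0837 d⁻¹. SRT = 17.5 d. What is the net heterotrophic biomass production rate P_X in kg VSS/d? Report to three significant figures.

The observed yield is Y_obs = Y/(1 + k_d·θ_c) = 0.422 / (1 + 0.0837 × 17.5) = 0.422 / 2.465 = 0.1712 g VSS per g BOD₅ removed.
Mass of BOD₅ removed per day: Q(S₀ − S) = 775 × 2346 g/m³ = 1818 kg/d.
So the net sludge growth is P_X = 0.1712 × 1818 = 311.2 kg VSS/d.

P_X ≈ 311 kg VSS/d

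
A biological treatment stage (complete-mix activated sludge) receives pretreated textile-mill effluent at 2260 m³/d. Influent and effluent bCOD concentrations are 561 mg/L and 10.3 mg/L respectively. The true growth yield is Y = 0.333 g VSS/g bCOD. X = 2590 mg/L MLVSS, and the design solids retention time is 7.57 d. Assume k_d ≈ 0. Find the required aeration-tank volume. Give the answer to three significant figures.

V ≈ 1210 m³

V·X = Y·Q·ΔS·θ_c gives V = 0.333 × 2260 × (561 − 10.3) × 7.57 / 2590 = 1211 m³.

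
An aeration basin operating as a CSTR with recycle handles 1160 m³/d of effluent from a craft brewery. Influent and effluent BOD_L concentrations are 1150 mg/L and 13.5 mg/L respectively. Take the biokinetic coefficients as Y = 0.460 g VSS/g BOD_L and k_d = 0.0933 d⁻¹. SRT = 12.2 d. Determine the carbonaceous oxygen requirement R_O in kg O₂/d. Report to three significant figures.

Y_obs = Y / (1 + k_d θ_c) = 0.460 / (1 + 0.0933 × 12.2) = 0.460 / 2.138 = 0.2151.
ΔS = 1150 − 13.5 = 1136 mg/L, so the substrate removal rate is 1160 × 1136/1000 = 1318 kg BOD_L/d.
Net sludge production P_X = 0.2151 × 1318 = 283.6 kg VSS/d.
R_O = Q·(S₀ − S) − 1.42·P_X = 1318 − 1.42 × 283.6 = 915.6 kg O₂/d.

R_O ≈ 916 kg O₂/d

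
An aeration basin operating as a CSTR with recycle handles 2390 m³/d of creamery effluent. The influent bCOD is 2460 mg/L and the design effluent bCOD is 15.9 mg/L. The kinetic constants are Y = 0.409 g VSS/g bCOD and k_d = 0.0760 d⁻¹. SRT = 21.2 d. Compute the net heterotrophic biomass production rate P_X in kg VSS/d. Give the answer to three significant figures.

Observed yield with endogenous decay: Y_obs = Y / (1 + k_d·θ_c) = 0.409 / (1 + 0.0760 × 21.2) = 0.409 / 2.611 = 0.1566 g VSS/g bCOD.
Substrate removed = Q·(S₀ − S) = 2390 m³/d × (2460 − 15.9) g/m³ = 5.84×10^6 g/d = 5841 kg/d.
So the net sludge growth is P_X = 0.1566 × 5841 = 915.0 kg VSS/d.

P_X ≈ 915 kg VSS/d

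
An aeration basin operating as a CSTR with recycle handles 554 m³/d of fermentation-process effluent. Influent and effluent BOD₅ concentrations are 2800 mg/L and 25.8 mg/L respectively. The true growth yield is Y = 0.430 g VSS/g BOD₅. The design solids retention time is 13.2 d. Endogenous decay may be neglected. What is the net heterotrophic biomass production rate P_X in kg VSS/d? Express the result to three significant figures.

No decay correction is needed, so Y_obs = Y = 0.430.
Q·(S₀ − S) = 554 × (2800 − 25.8) × 10⁻³ = 1537 kg/d removed.
P_X = Y_obs · Q(S₀ − S) = 0.4300 × 1537 = 660.9 kg VSS/d.

P_X ≈ 661 kg VSS/d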